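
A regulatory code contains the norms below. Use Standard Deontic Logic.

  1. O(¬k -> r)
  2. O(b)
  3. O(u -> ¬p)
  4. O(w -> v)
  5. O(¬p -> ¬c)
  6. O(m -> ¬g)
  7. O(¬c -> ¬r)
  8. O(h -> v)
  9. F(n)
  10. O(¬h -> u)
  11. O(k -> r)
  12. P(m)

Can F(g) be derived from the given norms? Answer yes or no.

No

Premise 6 is O(m -> ¬g), but O(m) is not derivable from the premises (the permission P(m) asserts only ¬O(¬m), not O(m)), so it does not yield O(¬g).
No other premise forces O(¬g). An ideal world satisfying every premise can still have g true, so F(g) is not derivable.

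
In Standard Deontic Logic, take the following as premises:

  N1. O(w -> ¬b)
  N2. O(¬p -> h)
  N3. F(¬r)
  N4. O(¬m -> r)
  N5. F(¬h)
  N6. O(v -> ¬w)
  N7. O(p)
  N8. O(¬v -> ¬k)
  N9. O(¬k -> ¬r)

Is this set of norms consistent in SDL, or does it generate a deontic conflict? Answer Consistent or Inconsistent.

Consistent

Premise 2 is O(¬p -> h); even if O(h) held, inferring O(¬p) would be affirming the consequent — invalid.
So O(¬p) is not derivable, and the apparent clash with O(p) does not arise.
A world satisfying every obligation exists (e.g. b=false, h=true, k=true, m=false, p=true, r=true, v=true, w=false); no atom is both obligatory and forbidden, so the set is consistent.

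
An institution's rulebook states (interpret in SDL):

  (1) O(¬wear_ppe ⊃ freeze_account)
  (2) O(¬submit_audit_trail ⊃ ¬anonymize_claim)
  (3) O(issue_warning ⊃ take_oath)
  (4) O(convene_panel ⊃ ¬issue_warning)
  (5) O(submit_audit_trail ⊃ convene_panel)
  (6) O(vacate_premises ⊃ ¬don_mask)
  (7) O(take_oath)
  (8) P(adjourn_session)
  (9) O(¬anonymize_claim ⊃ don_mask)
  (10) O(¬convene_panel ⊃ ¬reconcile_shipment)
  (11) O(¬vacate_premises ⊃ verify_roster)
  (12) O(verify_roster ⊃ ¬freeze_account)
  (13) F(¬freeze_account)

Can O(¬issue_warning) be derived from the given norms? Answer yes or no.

Premise 13, F(¬freeze_account), is equivalent to O(freeze_account).
Premise 12, O(verify_roster ⊃ ¬freeze_account), contraposes to O(freeze_account ⊃ ¬verify_roster); with O(freeze_account) we get O(¬verify_roster).
Premise 11, O(¬vacate_premises ⊃ verify_roster), contraposes to O(¬verify_roster ⊃ vacate_premises); with O(¬verify_roster) we get O(vacate_premises).
With premise 6, O(vacate_premises ⊃ ¬don_mask), the K-axiom yields O(¬don_mask).
Premise 9 is O(¬anonymize_claim ⊃ don_mask); contrapositively O(¬don_mask ⊃ anonymize_claim). Since O(¬don_mask) holds, K gives O(anonymize_claim).
Premise 2 is O(¬submit_audit_trail ⊃ ¬anonymize_claim); contrapositively O(anonymize_claim ⊃ submit_audit_trail). Since O(anonymize_claim) holds, K gives O(submit_audit_trail).
With premise 5, O(submit_audit_trail ⊃ convene_panel), the K-axiom yields O(convene_panel).
From O(convene_panel) and premise 4, O(convene_panel ⊃ ¬issue_warning), we obtain O(¬issue_warning).
Premises 1, 3, 7, 8, 10 do not contribute to this derivation.
So O(¬issue_warning) follows.

Yes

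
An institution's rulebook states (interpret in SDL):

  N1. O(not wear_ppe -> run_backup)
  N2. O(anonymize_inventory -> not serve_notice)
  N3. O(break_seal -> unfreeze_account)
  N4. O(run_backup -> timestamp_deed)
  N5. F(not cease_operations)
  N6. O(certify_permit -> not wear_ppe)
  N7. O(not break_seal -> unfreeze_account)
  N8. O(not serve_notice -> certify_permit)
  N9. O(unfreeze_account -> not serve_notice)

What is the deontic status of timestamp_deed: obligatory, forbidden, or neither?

By case analysis on break_seal: premise 3 gives O(break_seal -> unfreeze_account) and premise 7 gives O(not break_seal -> unfreeze_account), so O(unfreeze_account) either way.
Premise 9 is O(unfreeze_account -> not serve_notice); since O(unfreeze_account), deontic closure gives O(not serve_notice).
With premise 8, O(not serve_notice -> certify_permit), the K-axiom yields O(certify_permit).
Premise 6 is O(certify_permit -> not wear_ppe); since O(certify_permit), deontic closure gives O(not wear_ppe).
With premise 1, O(not wear_ppe -> run_backup), the K-axiom yields O(run_backup).
Premise 4 is O(run_backup -> timestamp_deed); since O(run_backup), deontic closure gives O(timestamp_deed).
Premises 2, 5 do not contribute to this derivation.
Hence timestamp_deed is obligatory.

Obligatory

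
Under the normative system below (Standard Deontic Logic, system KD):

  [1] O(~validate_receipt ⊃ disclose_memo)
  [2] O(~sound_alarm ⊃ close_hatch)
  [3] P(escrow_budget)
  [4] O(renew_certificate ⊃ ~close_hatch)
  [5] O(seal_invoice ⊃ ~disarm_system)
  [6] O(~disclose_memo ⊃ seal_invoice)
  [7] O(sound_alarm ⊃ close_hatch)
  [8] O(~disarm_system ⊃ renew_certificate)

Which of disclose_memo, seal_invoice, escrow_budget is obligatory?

By case analysis on sound_alarm: premise 7 gives O(sound_alarm ⊃ close_hatch) and premise 2 gives O(~sound_alarm ⊃ close_hatch), so O(close_hatch) either way.
The contrapositive of premise 4 (O(renew_certificate ⊃ ~close_hatch)) is O(close_hatch ⊃ ~renew_certificate), and O(close_hatch) is already established, so O(~renew_certificate).
Premise 8 is O(~disarm_system ⊃ renew_certificate); contrapositively O(~renew_certificate ⊃ disarm_system). Since O(~renew_certificate) holds, K gives O(disarm_system).
Premise 5, O(seal_invoice ⊃ ~disarm_system), contraposes to O(disarm_system ⊃ ~seal_invoice); with O(disarm_system) we get O(~seal_invoice).
The contrapositive of premise 6 (O(~disclose_memo ⊃ seal_invoice)) is O(~seal_invoice ⊃ disclose_memo), and O(~seal_invoice) is already established, so O(disclose_memo).
So O(disclose_memo) holds — disclose_memo is obligatory. None of the other listed options is made obligatory by any chain of premises.

disclose_memo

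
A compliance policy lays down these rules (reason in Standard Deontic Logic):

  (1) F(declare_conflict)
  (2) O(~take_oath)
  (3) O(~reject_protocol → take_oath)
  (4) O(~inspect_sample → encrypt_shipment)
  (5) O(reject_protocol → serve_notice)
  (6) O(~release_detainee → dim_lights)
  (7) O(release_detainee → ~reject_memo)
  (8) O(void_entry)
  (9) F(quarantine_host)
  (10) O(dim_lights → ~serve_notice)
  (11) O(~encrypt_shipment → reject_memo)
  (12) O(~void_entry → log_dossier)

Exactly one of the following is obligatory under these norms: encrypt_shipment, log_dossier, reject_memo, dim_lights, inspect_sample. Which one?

From premise 2 we have O(~take_oath).
Premise 3, O(~reject_protocol → take_oath), contraposes to O(~take_oath → reject_protocol); with O(~take_oath) we get O(reject_protocol).
From O(reject_protocol) and premise 5, O(reject_protocol → serve_notice), we obtain O(serve_notice).
Premise 10 is O(dim_lights → ~serve_notice); contrapositively O(serve_notice → ~dim_lights). Since O(serve_notice) holds, K gives O(~dim_lights).
Premise 6 is O(~release_detainee → dim_lights); contrapositively O(~dim_lights → release_detainee). Since O(~dim_lights) holds, K gives O(release_detainee).
Premise 7 is O(release_detainee → ~reject_memo); since O(release_detainee), deontic closure gives O(~reject_memo).
The contrapositive of premise 11 (O(~encrypt_shipment → reject_memo)) is O(~reject_memo → encrypt_shipment), and O(~reject_memo) is already established, so O(encrypt_shipment).
So O(encrypt_shipment) holds — encrypt_shipment is obligatory. None of the other listed options is made obligatory by any chain of premises.

encrypt_shipment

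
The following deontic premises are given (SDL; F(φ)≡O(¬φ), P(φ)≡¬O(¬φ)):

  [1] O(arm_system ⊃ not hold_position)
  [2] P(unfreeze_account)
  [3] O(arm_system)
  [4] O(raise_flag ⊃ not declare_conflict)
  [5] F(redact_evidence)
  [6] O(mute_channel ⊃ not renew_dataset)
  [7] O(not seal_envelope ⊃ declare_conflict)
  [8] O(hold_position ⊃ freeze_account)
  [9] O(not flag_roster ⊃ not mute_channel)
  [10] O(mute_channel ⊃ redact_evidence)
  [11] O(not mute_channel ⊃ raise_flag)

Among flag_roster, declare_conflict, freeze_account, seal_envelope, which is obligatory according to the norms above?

Premise 5 is F(redact_evidence), i.e. O(not redact_evidence).
The contrapositive of premise 10 (O(mute_channel ⊃ redact_evidence)) is O(not redact_evidence ⊃ not mute_channel), and O(not redact_evidence) is already established, so O(not mute_channel).
From O(not mute_channel) and premise 11, O(not mute_channel ⊃ raise_flag), we obtain O(raise_flag).
From O(raise_flag) and premise 4, O(raise_flag ⊃ not declare_conflict), we obtain O(not declare_conflict).
The contrapositive of premise 7 (O(not seal_envelope ⊃ declare_conflict)) is O(not declare_conflict ⊃ seal_envelope), and O(not declare_conflict) is already established, so O(seal_envelope).
So O(seal_envelope) holds — seal_envelope is obligatory. None of the other listed options is made obligatory by any chain of premises.

seal_envelope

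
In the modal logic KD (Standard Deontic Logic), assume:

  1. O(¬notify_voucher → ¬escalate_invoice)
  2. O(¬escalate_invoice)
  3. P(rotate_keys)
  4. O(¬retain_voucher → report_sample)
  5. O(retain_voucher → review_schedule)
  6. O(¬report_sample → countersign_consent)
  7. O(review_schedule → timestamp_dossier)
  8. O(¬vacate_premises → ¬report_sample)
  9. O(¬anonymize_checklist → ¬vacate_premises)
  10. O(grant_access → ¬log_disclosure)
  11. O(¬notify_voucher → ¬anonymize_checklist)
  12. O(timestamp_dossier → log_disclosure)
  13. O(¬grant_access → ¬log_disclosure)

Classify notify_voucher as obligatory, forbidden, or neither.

By case analysis on ¬grant_access: premise 13 gives O(¬grant_access → ¬log_disclosure) and premise 10 gives O(grant_access → ¬log_disclosure), so O(¬log_disclosure) either way.
Premise 12, O(timestamp_dossier → log_disclosure), contraposes to O(¬log_disclosure → ¬timestamp_dossier); with O(¬log_disclosure) we get O(¬timestamp_dossier).
Premise 7, O(review_schedule → timestamp_dossier), contraposes to O(¬timestamp_dossier → ¬review_schedule); with O(¬timestamp_dossier) we get O(¬review_schedule).
The contrapositive of premise 5 (O(retain_voucher → review_schedule)) is O(¬review_schedule → ¬retain_voucher), and O(¬review_schedule) is already established, so O(¬retain_voucher).
Applying K to premise 4 (O(¬retain_voucher → report_sample)) and O(¬retain_voucher) yields O(report_sample).
Premise 8 is O(¬vacate_premises → ¬report_sample); contrapositively O(report_sample → vacate_premises). Since O(report_sample) holds, K gives O(vacate_premises).
Premise 9 is O(¬anonymize_checklist → ¬vacate_premises); contrapositively O(vacate_premises → anonymize_checklist). Since O(vacate_premises) holds, K gives O(anonymize_checklist).
Premise 11, O(¬notify_voucher → ¬anonymize_checklist), contraposes to O(anonymize_checklist → notify_voucher); with O(anonymize_checklist) we get O(notify_voucher).
Premises 1, 2, 3, 6 do not contribute to this derivation.
Hence notify_voucher is obligatory.

Obligatory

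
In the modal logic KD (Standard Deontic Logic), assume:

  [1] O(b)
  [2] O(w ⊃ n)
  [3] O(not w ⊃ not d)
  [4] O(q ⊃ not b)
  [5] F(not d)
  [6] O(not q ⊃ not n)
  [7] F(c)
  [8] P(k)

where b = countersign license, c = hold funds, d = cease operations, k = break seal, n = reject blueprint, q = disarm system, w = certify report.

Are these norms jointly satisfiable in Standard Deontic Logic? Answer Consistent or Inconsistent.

Inconsistent

Premise 5, F(not d), is equivalent to O(d).
Premise 3, O(not w ⊃ not d), contraposes to O(d ⊃ w); with O(d) we get O(w).
From O(w) and premise 2, O(w ⊃ n), we obtain O(n).
Premise 6, O(not q ⊃ not n), contraposes to O(n ⊃ q); with O(n) we get O(q).
With premise 4, O(q ⊃ not b), the K-axiom yields O(not b).
Yet premise 1 states O(b).
We now have both O(not b) and O(b) — b is simultaneously obligatory and forbidden, violating the D-axiom.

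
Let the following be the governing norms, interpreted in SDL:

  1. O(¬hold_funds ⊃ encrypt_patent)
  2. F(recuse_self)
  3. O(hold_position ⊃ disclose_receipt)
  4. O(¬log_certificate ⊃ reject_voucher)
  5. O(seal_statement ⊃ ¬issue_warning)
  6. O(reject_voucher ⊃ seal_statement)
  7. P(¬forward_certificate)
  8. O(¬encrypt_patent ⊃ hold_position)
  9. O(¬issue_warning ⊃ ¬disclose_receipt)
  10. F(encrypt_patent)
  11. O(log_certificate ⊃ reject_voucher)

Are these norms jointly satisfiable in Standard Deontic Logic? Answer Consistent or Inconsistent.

Inconsistent

By case analysis on log_certificate: premise 11 gives O(log_certificate ⊃ reject_voucher) and premise 4 gives O(¬log_certificate ⊃ reject_voucher), so O(reject_voucher) either way.
Applying K to premise 6 (O(reject_voucher ⊃ seal_statement)) and O(reject_voucher) yields O(seal_statement).
With premise 5, O(seal_statement ⊃ ¬issue_warning), the K-axiom yields O(¬issue_warning).
Premise 9 is O(¬issue_warning ⊃ ¬disclose_receipt); since O(¬issue_warning), deontic closure gives O(¬disclose_receipt).
Premise 3 is O(hold_position ⊃ disclose_receipt); contrapositively O(¬disclose_receipt ⊃ ¬hold_position). Since O(¬disclose_receipt) holds, K gives O(¬hold_position).
Premise 8, O(¬encrypt_patent ⊃ hold_position), contraposes to O(¬hold_position ⊃ encrypt_patent); with O(¬hold_position) we get O(encrypt_patent).
But premise 10, F(encrypt_patent), means O(¬encrypt_patent).
We now have both O(encrypt_patent) and O(¬encrypt_patent) — encrypt_patent is simultaneously obligatory and forbidden, violating the D-axiom.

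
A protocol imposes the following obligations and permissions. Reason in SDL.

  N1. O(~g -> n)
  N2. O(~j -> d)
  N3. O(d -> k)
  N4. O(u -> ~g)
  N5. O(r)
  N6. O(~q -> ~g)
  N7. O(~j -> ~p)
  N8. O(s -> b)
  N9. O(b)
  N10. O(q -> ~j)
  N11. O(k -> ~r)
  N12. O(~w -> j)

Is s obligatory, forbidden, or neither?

Premise 8 is O(s -> b); even if O(b) held, inferring O(s) would be affirming the consequent — invalid.
No premise or chain of K-axiom applications forces O(s), and none forces O(~s). So s is neither obligatory nor forbidden under these norms.

Neither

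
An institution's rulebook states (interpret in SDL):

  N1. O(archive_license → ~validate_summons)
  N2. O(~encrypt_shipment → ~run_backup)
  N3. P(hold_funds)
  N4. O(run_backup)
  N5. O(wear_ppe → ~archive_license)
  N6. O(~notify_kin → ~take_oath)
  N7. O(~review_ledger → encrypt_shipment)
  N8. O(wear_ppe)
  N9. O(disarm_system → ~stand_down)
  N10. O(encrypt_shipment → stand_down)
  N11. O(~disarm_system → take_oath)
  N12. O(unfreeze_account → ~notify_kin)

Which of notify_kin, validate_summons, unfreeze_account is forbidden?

unfreeze_account

From premise 4 we have O(run_backup).
Premise 2 is O(~encrypt_shipment → ~run_backup); contrapositively O(run_backup → encrypt_shipment). Since O(run_backup) holds, K gives O(encrypt_shipment).
Applying K to premise 10 (O(encrypt_shipment → stand_down)) and O(encrypt_shipment) yields O(stand_down).
The contrapositive of premise 9 (O(disarm_system → ~stand_down)) is O(stand_down → ~disarm_system), and O(stand_down) is already established, so O(~disarm_system).
Premise 11 is O(~disarm_system → take_oath); since O(~disarm_system), deontic closure gives O(take_oath).
Premise 6 is O(~notify_kin → ~take_oath); contrapositively O(take_oath → notify_kin). Since O(take_oath) holds, K gives O(notify_kin).
Premise 12, O(unfreeze_account → ~notify_kin), contraposes to O(notify_kin → ~unfreeze_account); with O(notify_kin) we get O(~unfreeze_account).
So O(~unfreeze_account) holds, i.e. unfreeze_account is forbidden. None of the other listed options is forbidden under the premises.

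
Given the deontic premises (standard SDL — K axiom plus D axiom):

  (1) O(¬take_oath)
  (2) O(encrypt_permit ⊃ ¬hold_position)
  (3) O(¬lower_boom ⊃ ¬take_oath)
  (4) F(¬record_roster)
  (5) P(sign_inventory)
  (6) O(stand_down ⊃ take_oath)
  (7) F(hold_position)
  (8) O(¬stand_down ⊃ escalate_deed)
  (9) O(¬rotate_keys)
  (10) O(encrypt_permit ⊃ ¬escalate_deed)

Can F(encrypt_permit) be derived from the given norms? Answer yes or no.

Yes

Premise 1 gives O(¬take_oath).
Premise 6, O(stand_down ⊃ take_oath), contraposes to O(¬take_oath ⊃ ¬stand_down); with O(¬take_oath) we get O(¬stand_down).
Applying K to premise 8 (O(¬stand_down ⊃ escalate_deed)) and O(¬stand_down) yields O(escalate_deed).
Premise 10, O(encrypt_permit ⊃ ¬escalate_deed), contraposes to O(escalate_deed ⊃ ¬encrypt_permit); with O(escalate_deed) we get O(¬encrypt_permit).
Premises 2, 3, 4, 5, 7, 9 do not contribute to this derivation.
So O(¬encrypt_permit) holds, i.e. F(encrypt_permit). The claim follows.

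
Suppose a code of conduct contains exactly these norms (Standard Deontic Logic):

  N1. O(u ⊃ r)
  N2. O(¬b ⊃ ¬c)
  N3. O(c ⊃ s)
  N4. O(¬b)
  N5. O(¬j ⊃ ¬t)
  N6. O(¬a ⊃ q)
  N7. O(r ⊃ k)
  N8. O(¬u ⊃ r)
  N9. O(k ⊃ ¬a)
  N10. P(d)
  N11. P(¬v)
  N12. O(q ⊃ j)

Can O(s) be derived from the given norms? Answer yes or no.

No

Premise 3 is O(c ⊃ s), but O(c) is not derivable from the premises, so it does not yield O(s).
No other premise forces O(s). An ideal world satisfying every premise can still have s false, so O(s) is not derivable.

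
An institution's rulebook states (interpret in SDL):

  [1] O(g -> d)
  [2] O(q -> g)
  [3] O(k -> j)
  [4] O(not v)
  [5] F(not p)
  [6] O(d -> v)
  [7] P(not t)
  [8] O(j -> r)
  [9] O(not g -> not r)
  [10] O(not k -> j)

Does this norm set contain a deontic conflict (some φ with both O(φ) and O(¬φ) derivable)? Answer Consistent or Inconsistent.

Premises 3 and 10 are O(k -> j) and O(not k -> j); every ideal world satisfies k or not k, so in either case j holds — hence O(j).
Premise 8 is O(j -> r); since O(j), deontic closure gives O(r).
The contrapositive of premise 9 (O(not g -> not r)) is O(r -> g), and O(r) is already established, so O(g).
Premise 1 is O(g -> d); since O(g), deontic closure gives O(d).
Premise 6 is O(d -> v); since O(d), deontic closure gives O(v).
But premise 4 directly asserts O(not v).
We now have both O(v) and O(not v) — v is simultaneously obligatory and forbidden, violating the D-axiom.

Inconsistent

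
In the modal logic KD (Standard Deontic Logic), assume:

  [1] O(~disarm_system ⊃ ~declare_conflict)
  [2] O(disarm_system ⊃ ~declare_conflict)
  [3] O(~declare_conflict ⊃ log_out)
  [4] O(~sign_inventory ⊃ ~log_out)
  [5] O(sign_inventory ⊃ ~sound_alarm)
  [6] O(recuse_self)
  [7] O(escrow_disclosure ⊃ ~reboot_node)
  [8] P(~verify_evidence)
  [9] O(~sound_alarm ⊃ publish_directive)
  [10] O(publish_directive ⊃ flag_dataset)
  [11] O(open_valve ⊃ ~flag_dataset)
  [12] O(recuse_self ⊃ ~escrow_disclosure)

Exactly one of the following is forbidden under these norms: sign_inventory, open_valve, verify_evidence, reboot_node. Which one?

Premises 1 and 2 are O(~disarm_system ⊃ ~declare_conflict) and O(disarm_system ⊃ ~declare_conflict); every ideal world satisfies ~disarm_system or disarm_system, so in either case ~declare_conflict holds — hence O(~declare_conflict).
From O(~declare_conflict) and premise 3, O(~declare_conflict ⊃ log_out), we obtain O(log_out).
Premise 4 is O(~sign_inventory ⊃ ~log_out); contrapositively O(log_out ⊃ sign_inventory). Since O(log_out) holds, K gives O(sign_inventory).
From O(sign_inventory) and premise 5, O(sign_inventory ⊃ ~sound_alarm), we obtain O(~sound_alarm).
With premise 9, O(~sound_alarm ⊃ publish_directive), the K-axiom yields O(publish_directive).
With premise 10, O(publish_directive ⊃ flag_dataset), the K-axiom yields O(flag_dataset).
The contrapositive of premise 11 (O(open_valve ⊃ ~flag_dataset)) is O(flag_dataset ⊃ ~open_valve), and O(flag_dataset) is already established, so O(~open_valve).
So O(~open_valve) holds, i.e. open_valve is forbidden. None of the other listed options is forbidden under the premises.

open_valve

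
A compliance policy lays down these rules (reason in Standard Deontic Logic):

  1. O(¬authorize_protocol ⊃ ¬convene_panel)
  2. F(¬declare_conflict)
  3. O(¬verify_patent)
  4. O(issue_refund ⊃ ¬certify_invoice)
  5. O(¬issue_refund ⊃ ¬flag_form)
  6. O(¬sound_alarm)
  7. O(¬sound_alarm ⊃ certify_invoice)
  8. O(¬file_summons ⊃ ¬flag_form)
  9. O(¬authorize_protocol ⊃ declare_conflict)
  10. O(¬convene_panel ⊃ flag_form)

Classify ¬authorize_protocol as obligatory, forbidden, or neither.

Forbidden

From premise 6 we have O(¬sound_alarm).
Applying K to premise 7 (O(¬sound_alarm ⊃ certify_invoice)) and O(¬sound_alarm) yields O(certify_invoice).
The contrapositive of premise 4 (O(issue_refund ⊃ ¬certify_invoice)) is O(certify_invoice ⊃ ¬issue_refund), and O(certify_invoice) is already established, so O(¬issue_refund).
With premise 5, O(¬issue_refund ⊃ ¬flag_form), the K-axiom yields O(¬flag_form).
Premise 10, O(¬convene_panel ⊃ flag_form), contraposes to O(¬flag_form ⊃ convene_panel); with O(¬flag_form) we get O(convene_panel).
Premise 1 is O(¬authorize_protocol ⊃ ¬convene_panel); contrapositively O(convene_panel ⊃ authorize_protocol). Since O(convene_panel) holds, K gives O(authorize_protocol).
Premises 2, 3, 8, 9 do not contribute to this derivation.
Thus O(authorize_protocol), which is F(¬authorize_protocol): ¬authorize_protocol is forbidden.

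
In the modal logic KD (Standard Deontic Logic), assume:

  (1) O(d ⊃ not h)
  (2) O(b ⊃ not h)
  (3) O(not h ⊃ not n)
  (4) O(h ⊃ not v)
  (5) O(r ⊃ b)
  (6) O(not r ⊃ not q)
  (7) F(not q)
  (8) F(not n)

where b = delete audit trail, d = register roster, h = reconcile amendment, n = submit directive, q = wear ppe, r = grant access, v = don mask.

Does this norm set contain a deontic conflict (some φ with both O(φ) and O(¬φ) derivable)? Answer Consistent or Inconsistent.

Inconsistent

F(not q) at premise 7 means O(q).
Premise 6 is O(not r ⊃ not q); contrapositively O(q ⊃ r). Since O(q) holds, K gives O(r).
Premise 5 is O(r ⊃ b); since O(r), deontic closure gives O(b).
Applying K to premise 2 (O(b ⊃ not h)) and O(b) yields O(not h).
Premise 3 is O(not h ⊃ not n); since O(not h), deontic closure gives O(not n).
But premise 8, F(not n), means O(n).
We now have both O(not n) and O(n) — n is simultaneously obligatory and forbidden, violating the D-axiom.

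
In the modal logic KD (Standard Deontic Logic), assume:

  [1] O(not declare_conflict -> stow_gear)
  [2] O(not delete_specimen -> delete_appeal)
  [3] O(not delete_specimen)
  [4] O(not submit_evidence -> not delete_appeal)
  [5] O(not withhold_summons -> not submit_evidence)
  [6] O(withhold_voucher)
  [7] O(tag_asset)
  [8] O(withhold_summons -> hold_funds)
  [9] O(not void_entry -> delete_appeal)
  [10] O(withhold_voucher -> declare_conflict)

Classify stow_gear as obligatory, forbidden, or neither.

Premise 1 is O(not declare_conflict -> stow_gear), but O(not declare_conflict) is not derivable from the premises, so it does not yield O(stow_gear).
No premise or chain of K-axiom applications forces O(stow_gear), and none forces O(not stow_gear). So stow_gear is neither obligatory nor forbidden under these norms.

Neither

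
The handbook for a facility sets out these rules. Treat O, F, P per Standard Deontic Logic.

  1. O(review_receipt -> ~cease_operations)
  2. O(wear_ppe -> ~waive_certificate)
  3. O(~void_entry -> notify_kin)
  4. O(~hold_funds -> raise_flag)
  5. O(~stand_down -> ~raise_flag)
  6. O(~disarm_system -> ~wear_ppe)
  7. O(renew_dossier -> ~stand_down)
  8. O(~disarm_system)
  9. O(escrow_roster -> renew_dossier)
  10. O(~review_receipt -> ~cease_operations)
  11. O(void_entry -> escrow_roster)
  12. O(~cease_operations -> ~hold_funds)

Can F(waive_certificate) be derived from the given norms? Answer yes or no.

Premise 2 is O(wear_ppe -> ~waive_certificate), but O(wear_ppe) is not derivable from the premises, so it does not yield O(~waive_certificate).
No other premise forces O(~waive_certificate). An ideal world satisfying every premise can still have waive_certificate true, so F(waive_certificate) is not derivable.

No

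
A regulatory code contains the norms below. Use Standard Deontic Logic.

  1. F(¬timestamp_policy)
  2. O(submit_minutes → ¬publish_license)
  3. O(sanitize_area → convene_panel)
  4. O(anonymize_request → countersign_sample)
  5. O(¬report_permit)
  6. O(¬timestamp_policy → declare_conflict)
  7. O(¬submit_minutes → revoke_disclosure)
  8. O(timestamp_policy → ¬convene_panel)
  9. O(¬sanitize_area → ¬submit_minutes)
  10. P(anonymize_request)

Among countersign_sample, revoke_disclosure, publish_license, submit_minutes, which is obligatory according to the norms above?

revoke_disclosure

Premise 1, F(¬timestamp_policy), is equivalent to O(timestamp_policy).
Premise 8 is O(timestamp_policy → ¬convene_panel); since O(timestamp_policy), deontic closure gives O(¬convene_panel).
The contrapositive of premise 3 (O(sanitize_area → convene_panel)) is O(¬convene_panel → ¬sanitize_area), and O(¬convene_panel) is already established, so O(¬sanitize_area).
Applying K to premise 9 (O(¬sanitize_area → ¬submit_minutes)) and O(¬sanitize_area) yields O(¬submit_minutes).
Premise 7 is O(¬submit_minutes → revoke_disclosure); since O(¬submit_minutes), deontic closure gives O(revoke_disclosure).
So O(revoke_disclosure) holds — revoke_disclosure is obligatory. None of the other listed options is made obligatory by any chain of premises.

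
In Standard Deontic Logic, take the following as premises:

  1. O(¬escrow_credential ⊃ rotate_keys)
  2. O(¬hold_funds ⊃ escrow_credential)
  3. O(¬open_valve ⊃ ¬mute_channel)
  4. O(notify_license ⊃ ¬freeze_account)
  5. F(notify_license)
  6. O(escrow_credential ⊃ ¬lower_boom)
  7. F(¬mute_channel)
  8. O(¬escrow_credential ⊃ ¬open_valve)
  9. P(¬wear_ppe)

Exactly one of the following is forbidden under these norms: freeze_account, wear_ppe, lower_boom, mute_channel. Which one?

F(¬mute_channel) at premise 7 means O(mute_channel).
The contrapositive of premise 3 (O(¬open_valve ⊃ ¬mute_channel)) is O(mute_channel ⊃ open_valve), and O(mute_channel) is already established, so O(open_valve).
Premise 8 is O(¬escrow_credential ⊃ ¬open_valve); contrapositively O(open_valve ⊃ escrow_credential). Since O(open_valve) holds, K gives O(escrow_credential).
Applying K to premise 6 (O(escrow_credential ⊃ ¬lower_boom)) and O(escrow_credential) yields O(¬lower_boom).
So O(¬lower_boom) holds, i.e. lower_boom is forbidden. None of the other listed options is forbidden under the premises.

lower_boom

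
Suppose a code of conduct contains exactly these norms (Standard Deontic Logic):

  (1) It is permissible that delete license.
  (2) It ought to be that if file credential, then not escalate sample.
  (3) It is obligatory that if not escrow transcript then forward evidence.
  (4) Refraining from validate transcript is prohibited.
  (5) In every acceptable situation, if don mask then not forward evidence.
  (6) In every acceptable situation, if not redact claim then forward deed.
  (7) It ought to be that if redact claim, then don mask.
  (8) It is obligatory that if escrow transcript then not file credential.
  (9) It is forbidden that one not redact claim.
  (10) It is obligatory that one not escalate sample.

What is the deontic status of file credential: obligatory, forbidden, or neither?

Forbidden

Premise 9, F(¬redact_claim), is equivalent to O(redact_claim).
Applying K to premise 7 (O(redact_claim → don_mask)) and O(redact_claim) yields O(don_mask).
Premise 5 is O(don_mask → ¬forward_evidence); since O(don_mask), deontic closure gives O(¬forward_evidence).
Premise 3 is O(¬escrow_transcript → forward_evidence); contrapositively O(¬forward_evidence → escrow_transcript). Since O(¬forward_evidence) holds, K gives O(escrow_transcript).
From O(escrow_transcript) and premise 8, O(escrow_transcript → ¬file_credential), we obtain O(¬file_credential).
Premises 1, 2, 4, 6, 10 do not contribute to this derivation.
Thus O(¬file_credential), which is F(file_credential): file_credential is forbidden.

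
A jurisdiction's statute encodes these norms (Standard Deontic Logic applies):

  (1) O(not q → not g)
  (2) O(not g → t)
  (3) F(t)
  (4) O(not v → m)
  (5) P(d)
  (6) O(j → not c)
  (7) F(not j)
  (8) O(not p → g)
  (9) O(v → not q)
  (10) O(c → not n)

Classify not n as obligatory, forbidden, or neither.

Premise 10 is O(c → not n), but O(c) is not derivable from the premises, so it does not yield O(not n).
No premise or chain of K-axiom applications forces O(not n), and none forces O(n). So not n is neither obligatory nor forbidden under these norms.

Neither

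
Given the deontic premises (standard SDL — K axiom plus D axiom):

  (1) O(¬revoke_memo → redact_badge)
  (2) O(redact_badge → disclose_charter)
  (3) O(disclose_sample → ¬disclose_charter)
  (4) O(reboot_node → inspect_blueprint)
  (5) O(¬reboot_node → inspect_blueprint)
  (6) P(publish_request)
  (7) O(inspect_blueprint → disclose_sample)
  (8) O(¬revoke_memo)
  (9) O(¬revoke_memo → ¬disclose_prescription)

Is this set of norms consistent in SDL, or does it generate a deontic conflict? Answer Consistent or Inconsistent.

Inconsistent

By case analysis on reboot_node: premise 4 gives O(reboot_node → inspect_blueprint) and premise 5 gives O(¬reboot_node → inspect_blueprint), so O(inspect_blueprint) either way.
Premise 7 is O(inspect_blueprint → disclose_sample); since O(inspect_blueprint), deontic closure gives O(disclose_sample).
Premise 3 is O(disclose_sample → ¬disclose_charter); since O(disclose_sample), deontic closure gives O(¬disclose_charter).
The contrapositive of premise 2 (O(redact_badge → disclose_charter)) is O(¬disclose_charter → ¬redact_badge), and O(¬disclose_charter) is already established, so O(¬redact_badge).
Premise 1 is O(¬revoke_memo → redact_badge); contrapositively O(¬redact_badge → revoke_memo). Since O(¬redact_badge) holds, K gives O(revoke_memo).
But premise 8 directly asserts O(¬revoke_memo).
We now have both O(revoke_memo) and O(¬revoke_memo) — revoke_memo is simultaneously obligatory and forbidden, violating the D-axiom.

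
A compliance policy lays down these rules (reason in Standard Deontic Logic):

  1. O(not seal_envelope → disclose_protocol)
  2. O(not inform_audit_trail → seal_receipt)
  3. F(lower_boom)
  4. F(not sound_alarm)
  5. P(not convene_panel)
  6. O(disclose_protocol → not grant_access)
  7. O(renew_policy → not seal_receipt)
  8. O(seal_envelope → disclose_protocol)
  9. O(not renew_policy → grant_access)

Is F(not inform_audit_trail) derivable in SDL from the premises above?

Yes

Premises 8 and 1 are O(seal_envelope → disclose_protocol) and O(not seal_envelope → disclose_protocol); every ideal world satisfies seal_envelope or not seal_envelope, so in either case disclose_protocol holds — hence O(disclose_protocol).
With premise 6, O(disclose_protocol → not grant_access), the K-axiom yields O(not grant_access).
Premise 9, O(not renew_policy → grant_access), contraposes to O(not grant_access → renew_policy); with O(not grant_access) we get O(renew_policy).
Applying K to premise 7 (O(renew_policy → not seal_receipt)) and O(renew_policy) yields O(not seal_receipt).
Premise 2 is O(not inform_audit_trail → seal_receipt); contrapositively O(not seal_receipt → inform_audit_trail). Since O(not seal_receipt) holds, K gives O(inform_audit_trail).
Premises 3, 4, 5 do not contribute to this derivation.
So O(inform_audit_trail) holds, i.e. F(not inform_audit_trail). The claim follows.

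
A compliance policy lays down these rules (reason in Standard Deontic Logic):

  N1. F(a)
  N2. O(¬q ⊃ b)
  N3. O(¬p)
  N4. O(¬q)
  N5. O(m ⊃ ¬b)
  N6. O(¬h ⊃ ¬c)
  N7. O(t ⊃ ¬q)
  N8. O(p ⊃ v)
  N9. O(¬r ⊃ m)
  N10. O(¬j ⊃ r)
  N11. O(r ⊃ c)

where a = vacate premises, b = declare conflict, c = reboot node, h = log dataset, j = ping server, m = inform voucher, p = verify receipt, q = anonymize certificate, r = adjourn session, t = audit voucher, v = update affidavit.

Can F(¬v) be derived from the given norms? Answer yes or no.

Premise 8 is O(p ⊃ v), but O(p) is not derivable from the premises, so it does not yield O(v).
No other premise forces O(v). An ideal world satisfying every premise can still have ¬v true, so F(¬v) is not derivable.

No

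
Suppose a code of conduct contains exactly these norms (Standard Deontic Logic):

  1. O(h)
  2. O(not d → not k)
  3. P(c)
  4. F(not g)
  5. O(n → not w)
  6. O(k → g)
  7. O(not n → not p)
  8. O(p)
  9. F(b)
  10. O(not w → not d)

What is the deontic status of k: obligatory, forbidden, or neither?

Premise 8 gives O(p).
Premise 7 is O(not n → not p); contrapositively O(p → n). Since O(p) holds, K gives O(n).
From O(n) and premise 5, O(n → not w), we obtain O(not w).
With premise 10, O(not w → not d), the K-axiom yields O(not d).
Applying K to premise 2 (O(not d → not k)) and O(not d) yields O(not k).
Premises 1, 3, 4, 6, 9 do not contribute to this derivation.
Thus O(not k), which is F(k): k is forbidden.

Forbidden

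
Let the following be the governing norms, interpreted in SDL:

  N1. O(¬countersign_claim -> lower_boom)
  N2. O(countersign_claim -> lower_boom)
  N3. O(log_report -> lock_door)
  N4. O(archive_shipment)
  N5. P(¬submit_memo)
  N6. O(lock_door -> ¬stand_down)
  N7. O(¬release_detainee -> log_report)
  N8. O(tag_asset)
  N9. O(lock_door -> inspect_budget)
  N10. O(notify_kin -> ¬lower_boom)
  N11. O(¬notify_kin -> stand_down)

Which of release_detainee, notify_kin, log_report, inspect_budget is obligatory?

Premises 2 and 1 are O(countersign_claim -> lower_boom) and O(¬countersign_claim -> lower_boom); every ideal world satisfies countersign_claim or ¬countersign_claim, so in either case lower_boom holds — hence O(lower_boom).
The contrapositive of premise 10 (O(notify_kin -> ¬lower_boom)) is O(lower_boom -> ¬notify_kin), and O(lower_boom) is already established, so O(¬notify_kin).
From O(¬notify_kin) and premise 11, O(¬notify_kin -> stand_down), we obtain O(stand_down).
Premise 6, O(lock_door -> ¬stand_down), contraposes to O(stand_down -> ¬lock_door); with O(stand_down) we get O(¬lock_door).
The contrapositive of premise 3 (O(log_report -> lock_door)) is O(¬lock_door -> ¬log_report), and O(¬lock_door) is already established, so O(¬log_report).
The contrapositive of premise 7 (O(¬release_detainee -> log_report)) is O(¬log_report -> release_detainee), and O(¬log_report) is already established, so O(release_detainee).
So O(release_detainee) holds — release_detainee is obligatory. None of the other listed options is made obligatory by any chain of premises.

release_detainee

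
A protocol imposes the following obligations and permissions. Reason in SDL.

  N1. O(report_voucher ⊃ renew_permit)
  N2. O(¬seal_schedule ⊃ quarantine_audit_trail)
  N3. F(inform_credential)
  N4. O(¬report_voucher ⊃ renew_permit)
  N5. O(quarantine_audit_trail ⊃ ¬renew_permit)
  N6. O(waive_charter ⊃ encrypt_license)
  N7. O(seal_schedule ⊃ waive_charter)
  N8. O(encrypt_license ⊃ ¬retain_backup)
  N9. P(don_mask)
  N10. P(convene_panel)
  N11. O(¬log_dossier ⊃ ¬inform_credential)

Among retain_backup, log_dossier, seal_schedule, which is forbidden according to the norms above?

By case analysis on report_voucher: premise 1 gives O(report_voucher ⊃ renew_permit) and premise 4 gives O(¬report_voucher ⊃ renew_permit), so O(renew_permit) either way.
The contrapositive of premise 5 (O(quarantine_audit_trail ⊃ ¬renew_permit)) is O(renew_permit ⊃ ¬quarantine_audit_trail), and O(renew_permit) is already established, so O(¬quarantine_audit_trail).
Premise 2 is O(¬seal_schedule ⊃ quarantine_audit_trail); contrapositively O(¬quarantine_audit_trail ⊃ seal_schedule). Since O(¬quarantine_audit_trail) holds, K gives O(seal_schedule).
Premise 7 is O(seal_schedule ⊃ waive_charter); since O(seal_schedule), deontic closure gives O(waive_charter).
With premise 6, O(waive_charter ⊃ encrypt_license), the K-axiom yields O(encrypt_license).
Applying K to premise 8 (O(encrypt_license ⊃ ¬retain_backup)) and O(encrypt_license) yields O(¬retain_backup).
So O(¬retain_backup) holds, i.e. retain_backup is forbidden. None of the other listed options is forbidden under the premises.

retain_backup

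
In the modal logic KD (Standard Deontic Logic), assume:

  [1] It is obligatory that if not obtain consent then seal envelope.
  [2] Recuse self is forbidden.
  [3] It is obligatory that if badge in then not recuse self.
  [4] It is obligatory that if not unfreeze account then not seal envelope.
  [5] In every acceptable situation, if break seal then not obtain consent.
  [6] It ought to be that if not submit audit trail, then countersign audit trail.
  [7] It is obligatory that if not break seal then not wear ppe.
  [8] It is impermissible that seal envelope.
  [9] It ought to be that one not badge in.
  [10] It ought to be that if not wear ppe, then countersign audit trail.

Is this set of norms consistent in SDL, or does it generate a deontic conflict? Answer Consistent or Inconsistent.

Premise 3 is O(badge_in → ¬recuse_self); even if O(¬recuse_self) held, inferring O(badge_in) would be affirming the consequent — invalid.
So O(badge_in) is not derivable, and the apparent clash with O(¬badge_in) does not arise.
A world satisfying every obligation exists (e.g. badge_in=false, break_seal=false, countersign_audit_trail=true, obtain_consent=true, recuse_self=false, seal_envelope=false, submit_audit_trail=false, unfreeze_account=false, wear_ppe=false); no atom is both obligatory and forbidden, so the set is consistent.

Consistent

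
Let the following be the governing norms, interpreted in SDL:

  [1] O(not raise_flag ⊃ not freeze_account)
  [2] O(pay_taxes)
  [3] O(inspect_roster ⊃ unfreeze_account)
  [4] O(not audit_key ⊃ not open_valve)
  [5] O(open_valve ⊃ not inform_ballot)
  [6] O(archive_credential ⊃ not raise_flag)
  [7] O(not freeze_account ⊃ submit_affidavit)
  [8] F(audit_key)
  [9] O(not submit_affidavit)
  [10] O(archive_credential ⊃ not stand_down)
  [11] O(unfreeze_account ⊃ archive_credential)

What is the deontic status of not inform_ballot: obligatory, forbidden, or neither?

Neither

Premise 5 is O(open_valve ⊃ not inform_ballot), but O(open_valve) is not derivable from the premises, so it does not yield O(not inform_ballot).
No premise or chain of K-axiom applications forces O(not inform_ballot), and none forces O(inform_ballot). So not inform_ballot is neither obligatory nor forbidden under these norms.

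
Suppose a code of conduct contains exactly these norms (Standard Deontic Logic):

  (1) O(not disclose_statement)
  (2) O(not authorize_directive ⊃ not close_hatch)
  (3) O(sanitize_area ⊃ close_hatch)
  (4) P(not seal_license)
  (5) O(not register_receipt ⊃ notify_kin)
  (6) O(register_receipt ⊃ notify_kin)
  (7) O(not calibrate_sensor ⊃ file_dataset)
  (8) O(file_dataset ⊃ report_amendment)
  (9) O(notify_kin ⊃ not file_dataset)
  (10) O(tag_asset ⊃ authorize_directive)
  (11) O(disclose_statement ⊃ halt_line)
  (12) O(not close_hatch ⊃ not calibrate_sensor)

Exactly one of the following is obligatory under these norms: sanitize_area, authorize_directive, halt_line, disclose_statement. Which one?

Premises 6 and 5 are O(register_receipt ⊃ notify_kin) and O(not register_receipt ⊃ notify_kin); every ideal world satisfies register_receipt or not register_receipt, so in either case notify_kin holds — hence O(notify_kin).
Premise 9 is O(notify_kin ⊃ not file_dataset); since O(notify_kin), deontic closure gives O(not file_dataset).
Premise 7, O(not calibrate_sensor ⊃ file_dataset), contraposes to O(not file_dataset ⊃ calibrate_sensor); with O(not file_dataset) we get O(calibrate_sensor).
Premise 12 is O(not close_hatch ⊃ not calibrate_sensor); contrapositively O(calibrate_sensor ⊃ close_hatch). Since O(calibrate_sensor) holds, K gives O(close_hatch).
The contrapositive of premise 2 (O(not authorize_directive ⊃ not close_hatch)) is O(close_hatch ⊃ authorize_directive), and O(close_hatch) is already established, so O(authorize_directive).
So O(authorize_directive) holds — authorize_directive is obligatory. None of the other listed options is made obligatory by any chain of premises.

authorize_directive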